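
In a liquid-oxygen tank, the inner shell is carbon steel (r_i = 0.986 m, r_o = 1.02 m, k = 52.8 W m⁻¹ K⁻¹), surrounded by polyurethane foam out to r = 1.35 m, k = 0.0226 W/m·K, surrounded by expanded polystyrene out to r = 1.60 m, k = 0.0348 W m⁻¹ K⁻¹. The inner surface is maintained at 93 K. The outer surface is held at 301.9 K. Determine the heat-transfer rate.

Resistance network (inner→outer):
  R_carbon steel = (1/0.986 − 1/1.02)/(4πk) = 0.03381/(4π·52.8) = 5.095×10^-5 K/W
  R_polyurethane foam = (1/1.02 − 1/1.35)/(4πk) = 0.2397/(4π·0.0226) = 0.8438 K/W
  R_expanded polystyrene = (1/1.35 − 1/1.60)/(4πk) = 0.1157/(4π·0.0348) = 0.2647 K/W
ΣR = 5.095×10^-5 + 0.8438 + 0.2647 = 1.109 K/W
Q = ΔT/ΣR = (93 K − 301.9 K)/1.109 = -188 W
(Negative Q ⇒ heat flows inward; heat gain = 188 W.)

Q = 188 W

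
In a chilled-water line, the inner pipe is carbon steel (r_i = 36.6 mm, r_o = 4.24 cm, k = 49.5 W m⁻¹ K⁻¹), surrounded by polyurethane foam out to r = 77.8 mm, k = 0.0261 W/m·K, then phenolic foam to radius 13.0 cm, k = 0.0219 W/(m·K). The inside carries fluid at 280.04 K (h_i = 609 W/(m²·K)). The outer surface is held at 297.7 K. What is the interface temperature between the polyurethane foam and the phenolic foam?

T = 288.8 K

Treat each layer as a resistance in series:
  R'_conv,in = 1/(2πr h) = 1/(2π·0.0366·609) = 0.007140 m·K/W
  R'_carbon steel = ln(0.0424/0.0366)/(2πk) = 0.1471/(2π·49.5) = 4.730×10^-4 m·K/W
  R'_polyurethane foam = ln(0.0778/0.0424)/(2πk) = 0.6070/(2π·0.0261) = 3.701 m·K/W
  R'_phenolic foam = ln(0.130/0.0778)/(2πk) = 0.5134/(2π·0.0219) = 3.731 m·K/W
ΣR = 0.007140 + 4.730×10^-4 + 3.701 + 3.731 = 7.440 m·K/W
Q' = ΔT/ΣR = (280.04 K − 297.7 K)/7.440 = -2.374 W/m
From the inner boundary to the polyurethane foam/phenolic foam interface, ΣR_partial = 3.709 m·K/W.
T_interface = T_in − Q'·ΣR_partial = 280.04 K − (-2.374)(3.709) = 288.8 K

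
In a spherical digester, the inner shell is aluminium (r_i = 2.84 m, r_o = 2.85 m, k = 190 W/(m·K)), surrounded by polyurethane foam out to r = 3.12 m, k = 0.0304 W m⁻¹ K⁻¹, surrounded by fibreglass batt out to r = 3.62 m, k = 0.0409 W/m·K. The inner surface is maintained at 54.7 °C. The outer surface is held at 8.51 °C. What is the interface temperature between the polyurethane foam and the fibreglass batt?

Resistance network (inner→outer):
  R_aluminium = (1/2.84 − 1/2.85)/(4πk) = 0.001235/(4π·190) = 5.175×10^-7 K/W
  R_polyurethane foam = (1/2.85 − 1/3.12)/(4πk) = 0.03036/(4π·0.0304) = 0.07948 K/W
  R_fibreglass batt = (1/3.12 − 1/3.62)/(4πk) = 0.04427/(4π·0.0409) = 0.08613 K/W
ΣR = 5.175×10^-7 + 0.07948 + 0.08613 = 0.1656 K/W
Q = ΔT/ΣR = (54.7 °C − 8.51 °C)/0.1656 = 278.9 W
From the inner boundary to the polyurethane foam/fibreglass batt interface, ΣR_partial = 0.07948 K/W.
T_interface = T_in − Q·ΣR_partial = 54.7 °C − (278.9)(0.07948) = 32.5 °C

T = 32.5 °C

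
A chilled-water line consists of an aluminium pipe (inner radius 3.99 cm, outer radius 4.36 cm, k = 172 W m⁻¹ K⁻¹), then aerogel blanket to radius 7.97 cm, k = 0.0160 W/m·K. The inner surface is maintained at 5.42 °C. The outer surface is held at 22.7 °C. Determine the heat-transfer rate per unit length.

Q' = 2.88 W/m

Treat each layer as a resistance in series:
  R'_aluminium = ln(0.0436/0.0399)/(2πk) = 0.08868/(2π·172) = 8.206×10^-5 m·K/W
  R'_aerogel blanket = ln(0.0797/0.0436)/(2πk) = 0.6032/(2π·0.0160) = 6.000 m·K/W
ΣR = 8.206×10^-5 + 6.000 = 6.000 m·K/W
Q' = ΔT/ΣR = (5.42 °C − 22.7 °C)/6.000 = -2.88 W/m
(Negative Q' ⇒ heat flows inward; heat gain = 2.88 W/m.)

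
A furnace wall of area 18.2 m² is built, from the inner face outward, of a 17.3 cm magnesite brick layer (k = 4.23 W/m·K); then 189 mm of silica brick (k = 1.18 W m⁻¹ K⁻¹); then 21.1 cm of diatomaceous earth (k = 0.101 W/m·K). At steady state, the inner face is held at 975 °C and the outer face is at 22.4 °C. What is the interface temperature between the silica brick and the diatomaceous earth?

T = 891 °C

Treat each layer as a resistance in series:
  R_magnesite brick = L/(kA) = 0.173/(4.23·18.2) = 0.002247 K/W
  R_silica brick = L/(kA) = 0.189/(1.18·18.2) = 0.008801 K/W
  R_diatomaceous earth = L/(kA) = 0.211/(0.101·18.2) = 0.1148 K/W
ΣR = 0.002247 + 0.008801 + 0.1148 = 0.1258 K/W
Q = ΔT/ΣR = (975 °C − 22.4 °C)/0.1258 = 7572 W
From the inner boundary to the silica brick/diatomaceous earth interface, ΣR_partial = 0.01105 K/W.
T_interface = T_in − Q·ΣR_partial = 975 °C − (7572)(0.01105) = 891 °C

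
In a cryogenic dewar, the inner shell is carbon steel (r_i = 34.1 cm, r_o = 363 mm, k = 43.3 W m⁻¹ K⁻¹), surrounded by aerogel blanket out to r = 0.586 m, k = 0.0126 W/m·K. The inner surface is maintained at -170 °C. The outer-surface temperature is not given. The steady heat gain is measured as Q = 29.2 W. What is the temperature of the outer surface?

Series resistances:
  R_carbon steel = (1/0.341 − 1/0.363)/(4πk) = 0.1777/(4π·43.3) = 3.266×10^-4 K/W
  R_aerogel blanket = (1/0.363 − 1/0.586)/(4πk) = 1.048/(4π·0.0126) = 6.621 K/W
ΣR = 6.621 K/W
ΔT = Q·ΣR = 29.2 × 6.621 = 193.3 K
Heat flows inward, so T_out = T_in + ΔT = -170 + 193.3 = 23.3 °C

T_out = 23.3 °C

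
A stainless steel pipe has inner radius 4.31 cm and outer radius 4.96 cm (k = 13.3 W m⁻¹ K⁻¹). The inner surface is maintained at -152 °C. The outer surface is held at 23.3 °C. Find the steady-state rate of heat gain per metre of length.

Q' = 2πk·ΔT/ln(r₂/r₁) = 2π × 13.3 × 175.3 / ln(0.0496/0.0431) = 1.04×10^5 W/m

Q' = 104 kW/m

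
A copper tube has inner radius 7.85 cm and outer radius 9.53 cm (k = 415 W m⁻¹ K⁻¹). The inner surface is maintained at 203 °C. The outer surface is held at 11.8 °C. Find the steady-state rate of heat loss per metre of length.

Q' = 2570 kW/m

Q' = 2πk·ΔT/ln(r₂/r₁) = 2π × 415 × 191.2 / ln(0.0953/0.0785) = 2.57×10^6 W/m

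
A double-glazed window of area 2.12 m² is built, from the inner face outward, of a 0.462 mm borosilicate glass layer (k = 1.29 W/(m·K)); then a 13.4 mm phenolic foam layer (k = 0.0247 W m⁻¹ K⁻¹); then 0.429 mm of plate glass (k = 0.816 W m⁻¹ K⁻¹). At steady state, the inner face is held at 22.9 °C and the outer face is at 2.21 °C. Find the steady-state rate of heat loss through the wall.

Resistance network (inner→outer):
  R_borosilicate glass = L/(kA) = 4.62×10^-4/(1.29·2.12) = 1.689×10^-4 K/W
  R_phenolic foam = L/(kA) = 0.0134/(0.0247·2.12) = 0.2559 K/W
  R_plate glass = L/(kA) = 4.29×10^-4/(0.816·2.12) = 2.480×10^-4 K/W
ΣR = 1.689×10^-4 + 0.2559 + 2.480×10^-4 = 0.2563 K/W
Q = ΔT/ΣR = (22.9 °C − 2.21 °C)/0.2563 = 80.7 W

Q = 80.7 W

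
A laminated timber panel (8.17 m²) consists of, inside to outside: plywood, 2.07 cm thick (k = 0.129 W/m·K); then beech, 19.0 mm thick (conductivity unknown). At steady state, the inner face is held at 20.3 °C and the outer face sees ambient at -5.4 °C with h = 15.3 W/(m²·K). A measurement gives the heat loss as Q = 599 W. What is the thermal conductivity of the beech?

k = 0.152 W/m·K

ΣR = ΔT/Q = |20.3 − -5.4|/599 = 0.04290 K/W
Known resistances:
  R_plywood = L/(kA) = 0.0207/(0.129·8.17) = 0.01964 K/W
  R_conv,out = 1/(hA) = 1/(15.3·8.17) = 0.008000 K/W
R_beech = ΣR − ΣR_known = 0.04290 − 0.02764 = 0.01526 K/W
L/(kA) = 0.01526 ⇒ k = 0.0190/(0.01526·8.17) = 0.152 W/m·K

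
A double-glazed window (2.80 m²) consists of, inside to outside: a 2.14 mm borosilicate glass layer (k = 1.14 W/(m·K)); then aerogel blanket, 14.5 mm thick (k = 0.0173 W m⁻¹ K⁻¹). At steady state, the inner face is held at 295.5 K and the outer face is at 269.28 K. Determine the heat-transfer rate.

Series thermal resistances, inner to outer:
  R_borosilicate glass = L/(kA) = 0.00214/(1.14·2.80) = 6.704×10^-4 K/W
  R_aerogel blanket = L/(kA) = 0.0145/(0.0173·2.80) = 0.2993 K/W
ΣR = 6.704×10^-4 + 0.2993 = 0.3000 K/W
Q = ΔT/ΣR = (295.5 K − 269.28 K)/0.3000 = 87.4 W

Q = 87.4 W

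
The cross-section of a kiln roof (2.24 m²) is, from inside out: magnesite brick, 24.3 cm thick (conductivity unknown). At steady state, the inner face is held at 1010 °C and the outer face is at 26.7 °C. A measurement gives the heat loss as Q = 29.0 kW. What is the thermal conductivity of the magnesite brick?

k = 3.20 W/m·K

ΣR = ΔT/Q = |1010 − 26.7|/29000 = 0.03391 K/W
L/(kA) = 0.03391 ⇒ k = 0.243/(0.03391·2.24) = 3.20 W/m·K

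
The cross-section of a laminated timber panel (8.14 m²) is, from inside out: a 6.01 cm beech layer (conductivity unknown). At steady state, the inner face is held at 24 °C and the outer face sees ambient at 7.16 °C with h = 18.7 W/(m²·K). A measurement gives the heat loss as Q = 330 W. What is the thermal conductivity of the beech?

k = 0.166 W/m·K

ΣR = ΔT/Q = |24 − 7.16|/330 = 0.05103 K/W
Known resistances:
  R_conv,out = 1/(hA) = 1/(18.7·8.14) = 0.006570 K/W
R_beech = ΣR − ΣR_known = 0.05103 − 0.006570 = 0.04446 K/W
L/(kA) = 0.04446 ⇒ k = 0.0601/(0.04446·8.14) = 0.166 W/m·K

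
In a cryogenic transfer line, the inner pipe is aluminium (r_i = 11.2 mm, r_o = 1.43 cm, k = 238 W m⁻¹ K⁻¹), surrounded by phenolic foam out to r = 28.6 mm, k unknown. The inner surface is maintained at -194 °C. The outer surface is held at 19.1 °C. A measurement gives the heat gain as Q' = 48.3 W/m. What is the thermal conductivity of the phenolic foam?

k = 0.0250 W/m·K

ΣR = ΔT/Q' = |-194 − 19.1|/48.3 = 4.412 m·K/W
Known resistances:
  R'_aluminium = ln(0.0143/0.0112)/(2πk) = 0.2443/(2π·238) = 1.634×10^-4 m·K/W
R_phenolic foam = ΣR − ΣR_known = 4.412 − 1.634×10^-4 = 4.412 m·K/W
ln(r₂/r₁)/(2πk) = 4.412 ⇒ k = 0.6931/(2π·4.412) = 0.0250 W/m·K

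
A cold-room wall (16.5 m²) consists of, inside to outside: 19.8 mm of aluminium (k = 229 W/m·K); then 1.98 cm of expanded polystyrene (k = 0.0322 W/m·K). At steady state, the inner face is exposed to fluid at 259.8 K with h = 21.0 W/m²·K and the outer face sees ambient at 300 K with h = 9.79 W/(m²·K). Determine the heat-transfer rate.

Treat each layer as a resistance in series:
  R_conv,in = 1/(hA) = 1/(21.0·16.5) = 0.002886 K/W
  R_aluminium = L/(kA) = 0.0198/(229·16.5) = 5.240×10^-6 K/W
  R_expanded polystyrene = L/(kA) = 0.0198/(0.0322·16.5) = 0.03727 K/W
  R_conv,out = 1/(hA) = 1/(9.79·16.5) = 0.006191 K/W
ΣR = 0.002886 + 5.240×10^-6 + 0.03727 + 0.006191 = 0.04635 K/W
Q = ΔT/ΣR = (259.8 K − 300 K)/0.04635 = -867 W
(Negative Q ⇒ heat flows inward; heat gain = 867 W.)

Q = 867 W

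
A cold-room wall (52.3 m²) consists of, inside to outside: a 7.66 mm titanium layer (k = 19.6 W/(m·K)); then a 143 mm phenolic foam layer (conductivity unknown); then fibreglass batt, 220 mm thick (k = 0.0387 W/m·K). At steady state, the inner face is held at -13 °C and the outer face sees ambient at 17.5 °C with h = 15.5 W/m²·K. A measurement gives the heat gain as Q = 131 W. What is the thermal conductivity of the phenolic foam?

k = 0.0222 W/m·K

ΣR = ΔT/Q = |-13 − 17.5|/131 = 0.2328 K/W
Known resistances:
  R_titanium = L/(kA) = 0.00766/(19.6·52.3) = 7.473×10^-6 K/W
  R_fibreglass batt = L/(kA) = 0.220/(0.0387·52.3) = 0.1087 K/W
  R_conv,out = 1/(hA) = 1/(15.5·52.3) = 0.001234 K/W
R_phenolic foam = ΣR − ΣR_known = 0.2328 − 0.1099 = 0.1229 K/W
L/(kA) = 0.1229 ⇒ k = 0.143/(0.1229·52.3) = 0.0222 W/m·K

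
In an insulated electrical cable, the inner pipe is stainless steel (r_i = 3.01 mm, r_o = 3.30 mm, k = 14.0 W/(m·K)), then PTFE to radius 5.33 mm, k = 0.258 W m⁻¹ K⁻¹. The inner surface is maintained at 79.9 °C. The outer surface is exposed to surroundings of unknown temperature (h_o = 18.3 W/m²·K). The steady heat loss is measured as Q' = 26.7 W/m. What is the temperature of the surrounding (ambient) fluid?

T_out = 28.4 °C

Series resistances:
  R'_stainless steel = ln(0.00330/0.00301)/(2πk) = 0.09198/(2π·14.0) = 0.001046 m·K/W
  R'_PTFE = ln(0.00533/0.00330)/(2πk) = 0.4794/(2π·0.258) = 0.2957 m·K/W
  R'_conv,out = 1/(2πr h) = 1/(2π·0.00533·18.3) = 1.632 m·K/W
ΣR = 1.929 m·K/W
ΔT = Q'·ΣR = 26.7 × 1.929 = 51.50 K
Heat flows outward, so T_out = T_in − ΔT = 79.9 − 51.50 = 28.4 °C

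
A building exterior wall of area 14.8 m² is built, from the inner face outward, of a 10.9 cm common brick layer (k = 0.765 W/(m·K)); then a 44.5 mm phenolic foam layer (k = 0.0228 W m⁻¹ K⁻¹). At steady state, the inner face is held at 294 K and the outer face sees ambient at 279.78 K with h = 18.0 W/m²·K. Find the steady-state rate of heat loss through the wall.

Treat each layer as a resistance in series:
  R_common brick = L/(kA) = 0.109/(0.765·14.8) = 0.009627 K/W
  R_phenolic foam = L/(kA) = 0.0445/(0.0228·14.8) = 0.1319 K/W
  R_conv,out = 1/(hA) = 1/(18.0·14.8) = 0.003754 K/W
ΣR = 0.009627 + 0.1319 + 0.003754 = 0.1453 K/W
Q = ΔT/ΣR = (294 K − 279.78 K)/0.1453 = 97.9 W

Q = 97.9 W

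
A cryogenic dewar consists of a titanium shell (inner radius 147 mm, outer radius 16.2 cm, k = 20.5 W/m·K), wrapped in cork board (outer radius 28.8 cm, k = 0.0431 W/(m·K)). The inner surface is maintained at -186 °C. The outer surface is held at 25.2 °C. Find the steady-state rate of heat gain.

Series thermal resistances, inner to outer:
  R_titanium = (1/0.147 − 1/0.162)/(4πk) = 0.6299/(4π·20.5) = 0.002445 K/W
  R_cork board = (1/0.162 − 1/0.288)/(4πk) = 2.701/(4π·0.0431) = 4.986 K/W
ΣR = 0.002445 + 4.986 = 4.988 K/W
Q = ΔT/ΣR = (-186 °C − 25.2 °C)/4.988 = -42.3 W
(Negative Q ⇒ heat flows inward; heat gain = 42.3 W.)

Q = 42.3 W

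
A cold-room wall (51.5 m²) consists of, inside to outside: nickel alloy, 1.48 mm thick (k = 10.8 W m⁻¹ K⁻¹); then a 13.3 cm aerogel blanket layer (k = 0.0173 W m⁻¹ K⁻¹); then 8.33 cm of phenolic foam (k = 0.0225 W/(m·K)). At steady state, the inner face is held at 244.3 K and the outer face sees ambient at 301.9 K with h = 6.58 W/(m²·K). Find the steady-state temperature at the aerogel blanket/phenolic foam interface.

Treat each layer as a resistance in series:
  R_nickel alloy = L/(kA) = 0.00148/(10.8·51.5) = 2.661×10^-6 K/W
  R_aerogel blanket = L/(kA) = 0.133/(0.0173·51.5) = 0.1493 K/W
  R_phenolic foam = L/(kA) = 0.0833/(0.0225·51.5) = 0.07189 K/W
  R_conv,out = 1/(hA) = 1/(6.58·51.5) = 0.002951 K/W
ΣR = 2.661×10^-6 + 0.1493 + 0.07189 + 0.002951 = 0.2241 K/W
Q = ΔT/ΣR = (244.3 K − 301.9 K)/0.2241 = -257.0 W
From the inner boundary to the aerogel blanket/phenolic foam interface, ΣR_partial = 0.1493 K/W.
T_interface = T_in − Q·ΣR_partial = 244.3 K − (-257.0)(0.1493) = 282.67 K

T = 282.67 K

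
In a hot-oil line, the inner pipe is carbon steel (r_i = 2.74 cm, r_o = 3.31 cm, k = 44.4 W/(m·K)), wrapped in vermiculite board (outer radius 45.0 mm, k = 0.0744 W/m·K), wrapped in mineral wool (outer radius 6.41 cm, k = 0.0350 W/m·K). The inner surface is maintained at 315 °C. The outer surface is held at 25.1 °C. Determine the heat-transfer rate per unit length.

Q' = 128 W/m

Resistance network (inner→outer):
  R'_carbon steel = ln(0.0331/0.0274)/(2πk) = 0.1890/(2π·44.4) = 6.774×10^-4 m·K/W
  R'_vermiculite board = ln(0.0450/0.0331)/(2πk) = 0.3071/(2π·0.0744) = 0.6570 m·K/W
  R'_mineral wool = ln(0.0641/0.0450)/(2πk) = 0.3538/(2π·0.0350) = 1.609 m·K/W
ΣR = 6.774×10^-4 + 0.6570 + 1.609 = 2.267 m·K/W
Q' = ΔT/ΣR = (315 °C − 25.1 °C)/2.267 = 128 W/m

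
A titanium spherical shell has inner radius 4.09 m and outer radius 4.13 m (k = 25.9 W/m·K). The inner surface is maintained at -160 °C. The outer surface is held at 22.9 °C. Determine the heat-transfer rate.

Q = 4πk·ΔT/(1/r₁ − 1/r₂) = 4π × 25.9 × 182.9 / (1/4.09 − 1/4.13) = 2.51×10^7 W

Q = 2.51×10^7 W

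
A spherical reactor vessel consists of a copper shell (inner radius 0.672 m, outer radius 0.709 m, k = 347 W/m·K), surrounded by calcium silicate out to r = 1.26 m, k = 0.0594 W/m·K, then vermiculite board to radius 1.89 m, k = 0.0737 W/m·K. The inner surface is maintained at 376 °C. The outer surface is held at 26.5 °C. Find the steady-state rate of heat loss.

Q = 314 W

Resistance network (inner→outer):
  R_copper = (1/0.672 − 1/0.709)/(4πk) = 0.07766/(4π·347) = 1.781×10^-5 K/W
  R_calcium silicate = (1/0.709 − 1/1.26)/(4πk) = 0.6168/(4π·0.0594) = 0.8263 K/W
  R_vermiculite board = (1/1.26 − 1/1.89)/(4πk) = 0.2646/(4π·0.0737) = 0.2856 K/W
ΣR = 1.781×10^-5 + 0.8263 + 0.2856 = 1.112 K/W
Q = ΔT/ΣR = (376 °C − 26.5 °C)/1.112 = 314 W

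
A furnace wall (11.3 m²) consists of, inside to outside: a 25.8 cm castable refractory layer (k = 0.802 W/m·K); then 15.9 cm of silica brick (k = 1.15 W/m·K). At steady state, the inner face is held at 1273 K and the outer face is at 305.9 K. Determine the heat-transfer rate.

Resistance network (inner→outer):
  R_castable refractory = L/(kA) = 0.258/(0.802·11.3) = 0.02847 K/W
  R_silica brick = L/(kA) = 0.159/(1.15·11.3) = 0.01224 K/W
ΣR = 0.02847 + 0.01224 = 0.04071 K/W
Q = ΔT/ΣR = (1273 K − 305.9 K)/0.04071 = 23800 W

Q = 23.8 kW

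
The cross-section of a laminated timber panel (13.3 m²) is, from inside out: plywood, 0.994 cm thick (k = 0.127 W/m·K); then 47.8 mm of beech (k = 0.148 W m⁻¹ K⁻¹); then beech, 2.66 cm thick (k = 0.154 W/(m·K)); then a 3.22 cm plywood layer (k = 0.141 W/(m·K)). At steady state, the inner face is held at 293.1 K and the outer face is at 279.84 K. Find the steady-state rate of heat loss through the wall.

Treat each layer as a resistance in series:
  R_plywood = L/(kA) = 0.00994/(0.127·13.3) = 0.005885 K/W
  R_beech = L/(kA) = 0.0478/(0.148·13.3) = 0.02428 K/W
  R_beech = L/(kA) = 0.0266/(0.154·13.3) = 0.01299 K/W
  R_plywood = L/(kA) = 0.0322/(0.141·13.3) = 0.01717 K/W
ΣR = 0.005885 + 0.02428 + 0.01299 + 0.01717 = 0.06033 K/W
Q = ΔT/ΣR = (293.1 K − 279.84 K)/0.06033 = 220 W

Q = 220 W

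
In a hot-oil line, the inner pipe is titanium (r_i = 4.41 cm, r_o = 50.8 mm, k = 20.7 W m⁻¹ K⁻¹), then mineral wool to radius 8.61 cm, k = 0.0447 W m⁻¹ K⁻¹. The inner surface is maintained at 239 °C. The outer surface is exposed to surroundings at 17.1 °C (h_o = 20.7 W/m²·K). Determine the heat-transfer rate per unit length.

Series thermal resistances, inner to outer:
  R'_titanium = ln(0.0508/0.0441)/(2πk) = 0.1414/(2π·20.7) = 0.001087 m·K/W
  R'_mineral wool = ln(0.0861/0.0508)/(2πk) = 0.5276/(2π·0.0447) = 1.879 m·K/W
  R'_conv,out = 1/(2πr h) = 1/(2π·0.0861·20.7) = 0.08930 m·K/W
ΣR = 0.001087 + 1.879 + 0.08930 = 1.969 m·K/W
Q' = ΔT/ΣR = (239 °C − 17.1 °C)/1.969 = 113 W/m

Q' = 113 W/m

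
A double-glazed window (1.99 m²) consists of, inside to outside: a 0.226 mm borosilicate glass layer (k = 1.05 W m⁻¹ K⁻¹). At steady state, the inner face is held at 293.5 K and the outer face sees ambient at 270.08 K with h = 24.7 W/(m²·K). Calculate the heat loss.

Treat each layer as a resistance in series:
  R_borosilicate glass = L/(kA) = 2.26×10^-4/(1.05·1.99) = 1.082×10^-4 K/W
  R_conv,out = 1/(hA) = 1/(24.7·1.99) = 0.02034 K/W
ΣR = 1.082×10^-4 + 0.02034 = 0.02045 K/W
Q = ΔT/ΣR = (293.5 K − 270.08 K)/0.02045 = 1150 W

Q = 1150 W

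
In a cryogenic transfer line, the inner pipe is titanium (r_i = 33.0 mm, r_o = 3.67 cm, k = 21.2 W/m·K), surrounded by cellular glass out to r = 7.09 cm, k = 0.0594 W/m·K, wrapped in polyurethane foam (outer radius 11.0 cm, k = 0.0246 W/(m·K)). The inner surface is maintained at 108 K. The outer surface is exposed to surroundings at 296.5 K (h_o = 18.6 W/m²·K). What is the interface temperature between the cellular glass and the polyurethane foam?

T = 179.0 K

Treat each layer as a resistance in series:
  R'_titanium = ln(0.0367/0.0330)/(2πk) = 0.1063/(2π·21.2) = 7.978×10^-4 m·K/W
  R'_cellular glass = ln(0.0709/0.0367)/(2πk) = 0.6585/(2π·0.0594) = 1.764 m·K/W
  R'_polyurethane foam = ln(0.110/0.0709)/(2πk) = 0.4392/(2π·0.0246) = 2.842 m·K/W
  R'_conv,out = 1/(2πr h) = 1/(2π·0.110·18.6) = 0.07779 m·K/W
ΣR = 7.978×10^-4 + 1.764 + 2.842 + 0.07779 = 4.685 m·K/W
Q' = ΔT/ΣR = (108 K − 296.5 K)/4.685 = -40.23 W/m
From the inner boundary to the cellular glass/polyurethane foam interface, ΣR_partial = 1.765 m·K/W.
T_interface = T_in − Q'·ΣR_partial = 108 K − (-40.23)(1.765) = 179.0 K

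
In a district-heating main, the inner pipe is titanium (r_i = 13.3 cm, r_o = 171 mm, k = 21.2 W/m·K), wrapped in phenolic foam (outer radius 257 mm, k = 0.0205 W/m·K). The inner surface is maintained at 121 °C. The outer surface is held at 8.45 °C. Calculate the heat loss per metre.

Q' = 35.6 W/m

Series thermal resistances, inner to outer:
  R'_titanium = ln(0.171/0.133)/(2πk) = 0.2513/(2π·21.2) = 0.001887 m·K/W
  R'_phenolic foam = ln(0.257/0.171)/(2πk) = 0.4074/(2π·0.0205) = 3.163 m·K/W
ΣR = 0.001887 + 3.163 = 3.165 m·K/W
Q' = ΔT/ΣR = (121 °C − 8.45 °C)/3.165 = 35.6 W/m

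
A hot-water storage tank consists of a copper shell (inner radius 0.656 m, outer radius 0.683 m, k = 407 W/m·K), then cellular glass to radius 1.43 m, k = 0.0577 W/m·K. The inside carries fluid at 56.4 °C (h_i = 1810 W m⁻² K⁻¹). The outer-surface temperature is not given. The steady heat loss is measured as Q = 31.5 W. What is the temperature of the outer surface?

T_out = 23.2 °C

Series resistances:
  R_conv,in = 1/(4πr²h) = 1/(4π·0.656²·1810) = 1.022×10^-4 K/W
  R_copper = (1/0.656 − 1/0.683)/(4πk) = 0.06026/(4π·407) = 1.178×10^-5 K/W
  R_cellular glass = (1/0.683 − 1/1.43)/(4πk) = 0.7648/(4π·0.0577) = 1.055 K/W
ΣR = 1.055 K/W
ΔT = Q·ΣR = 31.5 × 1.055 = 33.23 K
Heat flows outward, so T_out = T_in − ΔT = 56.4 − 33.23 = 23.2 °C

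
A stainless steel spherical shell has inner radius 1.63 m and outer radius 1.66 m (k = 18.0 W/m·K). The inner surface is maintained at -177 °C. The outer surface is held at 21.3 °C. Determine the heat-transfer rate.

Q = 4050 kW

Q = 4πk·ΔT/(1/r₁ − 1/r₂) = 4π × 18.0 × 198.3 / (1/1.63 − 1/1.66) = 4.05×10^6 W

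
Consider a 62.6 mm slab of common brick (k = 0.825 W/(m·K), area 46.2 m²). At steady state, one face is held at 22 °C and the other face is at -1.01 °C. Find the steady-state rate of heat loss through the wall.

Q = kA·ΔT/L = 0.825 × 46.2 × |22 °C − -1.01 °C| / 0.0626 = 14000 W

Q = 14.0 kW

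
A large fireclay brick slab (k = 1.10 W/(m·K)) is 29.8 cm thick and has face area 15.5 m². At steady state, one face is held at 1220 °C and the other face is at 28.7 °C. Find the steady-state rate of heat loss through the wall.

Q = 68.2 kW

Q = kA·ΔT/L = 1.10 × 15.5 × |1220 °C − 28.7 °C| / 0.298 = 68200 W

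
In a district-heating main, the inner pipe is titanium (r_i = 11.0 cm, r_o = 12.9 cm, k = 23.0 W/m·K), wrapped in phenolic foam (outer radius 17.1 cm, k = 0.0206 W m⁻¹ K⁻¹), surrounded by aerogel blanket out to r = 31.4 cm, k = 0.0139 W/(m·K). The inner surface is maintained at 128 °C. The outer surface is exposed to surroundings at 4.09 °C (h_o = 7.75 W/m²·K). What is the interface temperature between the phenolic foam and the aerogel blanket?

Resistance network (inner→outer):
  R'_titanium = ln(0.129/0.110)/(2πk) = 0.1593/(2π·23.0) = 0.001103 m·K/W
  R'_phenolic foam = ln(0.171/0.129)/(2πk) = 0.2819/(2π·0.0206) = 2.178 m·K/W
  R'_aerogel blanket = ln(0.314/0.171)/(2πk) = 0.6077/(2π·0.0139) = 6.958 m·K/W
  R'_conv,out = 1/(2πr h) = 1/(2π·0.314·7.75) = 0.06540 m·K/W
ΣR = 0.001103 + 2.178 + 6.958 + 0.06540 = 9.203 m·K/W
Q' = ΔT/ΣR = (128 °C − 4.09 °C)/9.203 = 13.46 W/m
From the inner boundary to the phenolic foam/aerogel blanket interface, ΣR_partial = 2.179 m·K/W.
T_interface = T_in − Q'·ΣR_partial = 128 °C − (13.46)(2.179) = 98.7 °C

T = 98.7 °C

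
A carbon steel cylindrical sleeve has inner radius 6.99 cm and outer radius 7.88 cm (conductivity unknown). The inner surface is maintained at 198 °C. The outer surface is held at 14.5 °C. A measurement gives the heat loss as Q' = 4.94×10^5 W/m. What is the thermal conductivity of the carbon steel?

k = 51.3 W/m·K

ΣR = ΔT/Q' = |198 − 14.5|/4.94×10^5 = 3.715×10^-4 m·K/W
ln(r₂/r₁)/(2πk) = 3.715×10^-4 ⇒ k = 0.1198/(2π·3.715×10^-4) = 51.3 W/m·K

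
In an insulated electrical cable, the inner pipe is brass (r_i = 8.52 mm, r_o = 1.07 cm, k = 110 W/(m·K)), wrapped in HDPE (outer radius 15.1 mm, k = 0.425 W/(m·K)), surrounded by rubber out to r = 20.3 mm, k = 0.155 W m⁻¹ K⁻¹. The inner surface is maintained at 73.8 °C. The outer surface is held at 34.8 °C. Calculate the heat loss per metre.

Resistance network (inner→outer):
  R'_brass = ln(0.0107/0.00852)/(2πk) = 0.2278/(2π·110) = 3.296×10^-4 m·K/W
  R'_HDPE = ln(0.0151/0.0107)/(2πk) = 0.3445/(2π·0.425) = 0.1290 m·K/W
  R'_rubber = ln(0.0203/0.0151)/(2πk) = 0.2959/(2π·0.155) = 0.3039 m·K/W
ΣR = 3.296×10^-4 + 0.1290 + 0.3039 = 0.4332 m·K/W
Q' = ΔT/ΣR = (73.8 °C − 34.8 °C)/0.4332 = 90.0 W/m

Q' = 90.0 W/m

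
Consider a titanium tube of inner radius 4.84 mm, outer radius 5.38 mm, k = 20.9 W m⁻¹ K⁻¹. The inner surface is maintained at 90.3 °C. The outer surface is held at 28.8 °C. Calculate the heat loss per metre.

Q' = 76400 W/m

Q' = 2πk·ΔT/ln(r₂/r₁) = 2π × 20.9 × 61.5 / ln(0.00538/0.00484) = 76400 W/m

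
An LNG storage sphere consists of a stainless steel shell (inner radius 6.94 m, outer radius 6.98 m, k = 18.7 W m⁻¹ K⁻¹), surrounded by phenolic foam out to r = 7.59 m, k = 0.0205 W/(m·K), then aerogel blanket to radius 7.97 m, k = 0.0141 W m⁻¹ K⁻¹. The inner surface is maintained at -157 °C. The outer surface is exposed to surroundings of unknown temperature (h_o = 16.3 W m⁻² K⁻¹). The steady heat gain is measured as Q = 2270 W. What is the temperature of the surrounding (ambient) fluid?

Sum the resistances:
  R_stainless steel = (1/6.94 − 1/6.98)/(4πk) = 8.257×10^-4/(4π·18.7) = 3.514×10^-6 K/W
  R_phenolic foam = (1/6.98 − 1/7.59)/(4πk) = 0.01151/(4π·0.0205) = 0.04470 K/W
  R_aerogel blanket = (1/7.59 − 1/7.97)/(4πk) = 0.006282/(4π·0.0141) = 0.03545 K/W
  R_conv,out = 1/(4πr²h) = 1/(4π·7.97²·16.3) = 7.686×10^-5 K/W
ΣR = 0.08023 K/W
ΔT = Q·ΣR = 2270 × 0.08023 = 182.1 K
Heat flows inward, so T_out = T_in + ΔT = -157 + 182.1 = 25.1 °C

T_out = 25.1 °C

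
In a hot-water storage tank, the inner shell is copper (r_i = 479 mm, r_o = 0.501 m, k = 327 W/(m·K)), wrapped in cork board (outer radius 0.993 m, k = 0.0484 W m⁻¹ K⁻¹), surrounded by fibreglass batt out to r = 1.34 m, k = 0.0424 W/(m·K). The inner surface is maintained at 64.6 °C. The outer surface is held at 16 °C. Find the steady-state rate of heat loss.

Q = 23.0 W

Resistance network (inner→outer):
  R_copper = (1/0.479 − 1/0.501)/(4πk) = 0.09167/(4π·327) = 2.231×10^-5 K/W
  R_cork board = (1/0.501 − 1/0.993)/(4πk) = 0.9890/(4π·0.0484) = 1.626 K/W
  R_fibreglass batt = (1/0.993 − 1/1.34)/(4πk) = 0.2608/(4π·0.0424) = 0.4894 K/W
ΣR = 2.231×10^-5 + 1.626 + 0.4894 = 2.115 K/W
Q = ΔT/ΣR = (64.6 °C − 16 °C)/2.115 = 23.0 W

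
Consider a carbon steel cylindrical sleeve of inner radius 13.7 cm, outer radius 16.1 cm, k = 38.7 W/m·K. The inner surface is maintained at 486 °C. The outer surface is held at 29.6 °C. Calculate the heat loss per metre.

Q' = 2πk·ΔT/ln(r₂/r₁) = 2π × 38.7 × 456.4 / ln(0.161/0.137) = 6.87×10^5 W/m

Q' = 6.87×10^5 W/m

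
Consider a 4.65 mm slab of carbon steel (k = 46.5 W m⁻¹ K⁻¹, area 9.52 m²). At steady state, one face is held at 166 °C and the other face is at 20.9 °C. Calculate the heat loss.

Q = 1.38×10^7 W

Q = kA·ΔT/L = 46.5 × 9.52 × |166 °C − 20.9 °C| / 0.00465 = 1.38×10^7 W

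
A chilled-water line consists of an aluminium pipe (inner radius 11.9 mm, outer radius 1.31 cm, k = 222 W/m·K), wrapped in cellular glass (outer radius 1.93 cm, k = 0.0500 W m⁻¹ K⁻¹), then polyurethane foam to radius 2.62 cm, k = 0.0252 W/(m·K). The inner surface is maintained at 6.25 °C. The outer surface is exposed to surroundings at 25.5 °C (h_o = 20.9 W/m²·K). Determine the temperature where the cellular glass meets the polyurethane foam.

Resistance network (inner→outer):
  R'_aluminium = ln(0.0131/0.0119)/(2πk) = 0.09607/(2π·222) = 6.888×10^-5 m·K/W
  R'_cellular glass = ln(0.0193/0.0131)/(2πk) = 0.3875/(2π·0.0500) = 1.233 m·K/W
  R'_polyurethane foam = ln(0.0262/0.0193)/(2πk) = 0.3057/(2π·0.0252) = 1.930 m·K/W
  R'_conv,out = 1/(2πr h) = 1/(2π·0.0262·20.9) = 0.2907 m·K/W
ΣR = 6.888×10^-5 + 1.233 + 1.930 + 0.2907 = 3.454 m·K/W
Q' = ΔT/ΣR = (6.25 °C − 25.5 °C)/3.454 = -5.573 W/m
From the inner boundary to the cellular glass/polyurethane foam interface, ΣR_partial = 1.233 m·K/W.
T_interface = T_in − Q'·ΣR_partial = 6.25 °C − (-5.573)(1.233) = 13.1 °C

T = 13.1 °C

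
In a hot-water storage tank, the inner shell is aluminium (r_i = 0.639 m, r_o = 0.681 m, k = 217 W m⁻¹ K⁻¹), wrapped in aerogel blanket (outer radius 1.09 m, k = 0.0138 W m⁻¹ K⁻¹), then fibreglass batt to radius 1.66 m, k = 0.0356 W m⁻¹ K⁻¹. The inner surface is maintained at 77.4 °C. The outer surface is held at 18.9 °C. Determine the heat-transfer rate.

Q = 15.1 W

Resistance network (inner→outer):
  R_aluminium = (1/0.639 − 1/0.681)/(4πk) = 0.09652/(4π·217) = 3.539×10^-5 K/W
  R_aerogel blanket = (1/0.681 − 1/1.09)/(4πk) = 0.5510/(4π·0.0138) = 3.177 K/W
  R_fibreglass batt = (1/1.09 − 1/1.66)/(4πk) = 0.3150/(4π·0.0356) = 0.7042 K/W
ΣR = 3.539×10^-5 + 3.177 + 0.7042 = 3.881 K/W
Q = ΔT/ΣR = (77.4 °C − 18.9 °C)/3.881 = 15.1 W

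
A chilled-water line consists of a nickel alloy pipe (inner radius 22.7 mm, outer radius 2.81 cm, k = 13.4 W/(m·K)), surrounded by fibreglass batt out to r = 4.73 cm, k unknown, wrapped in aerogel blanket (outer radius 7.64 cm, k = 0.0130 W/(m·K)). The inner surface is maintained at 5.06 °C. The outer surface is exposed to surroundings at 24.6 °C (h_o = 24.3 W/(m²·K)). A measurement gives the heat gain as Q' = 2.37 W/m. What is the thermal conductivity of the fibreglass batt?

ΣR = ΔT/Q' = |5.06 − 24.6|/2.37 = 8.245 m·K/W
Known resistances:
  R'_nickel alloy = ln(0.0281/0.0227)/(2πk) = 0.2134/(2π·13.4) = 0.002535 m·K/W
  R'_aerogel blanket = ln(0.0764/0.0473)/(2πk) = 0.4795/(2π·0.0130) = 5.870 m·K/W
  R'_conv,out = 1/(2πr h) = 1/(2π·0.0764·24.3) = 0.08573 m·K/W
R_fibreglass batt = ΣR − ΣR_known = 8.245 − 5.958 = 2.287 m·K/W
ln(r₂/r₁)/(2πk) = 2.287 ⇒ k = 0.5207/(2π·2.287) = 0.0362 W/m·K

k = 0.0362 W/m·K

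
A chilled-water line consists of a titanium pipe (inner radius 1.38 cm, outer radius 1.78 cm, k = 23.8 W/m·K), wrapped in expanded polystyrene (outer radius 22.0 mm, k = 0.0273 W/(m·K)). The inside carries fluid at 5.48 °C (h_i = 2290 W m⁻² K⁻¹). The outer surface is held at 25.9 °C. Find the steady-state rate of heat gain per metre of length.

Treat each layer as a resistance in series:
  R'_conv,in = 1/(2πr h) = 1/(2π·0.0138·2290) = 0.005036 m·K/W
  R'_titanium = ln(0.0178/0.0138)/(2πk) = 0.2545/(2π·23.8) = 0.001702 m·K/W
  R'_expanded polystyrene = ln(0.0220/0.0178)/(2πk) = 0.2118/(2π·0.0273) = 1.235 m·K/W
ΣR = 0.005036 + 0.001702 + 1.235 = 1.242 m·K/W
Q' = ΔT/ΣR = (5.48 °C − 25.9 °C)/1.242 = -16.4 W/m
(Negative Q' ⇒ heat flows inward; heat gain = 16.4 W/m.)

Q' = 16.4 W/m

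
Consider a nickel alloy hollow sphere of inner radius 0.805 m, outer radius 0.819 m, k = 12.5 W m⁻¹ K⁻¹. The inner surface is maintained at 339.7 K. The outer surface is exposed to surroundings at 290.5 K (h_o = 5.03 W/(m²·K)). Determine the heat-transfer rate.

Treat each layer as a resistance in series:
  R_nickel alloy = (1/0.805 − 1/0.819)/(4πk) = 0.02123/(4π·12.5) = 1.352×10^-4 K/W
  R_conv,out = 1/(4πr²h) = 1/(4π·0.819²·5.03) = 0.02359 K/W
ΣR = 1.352×10^-4 + 0.02359 = 0.02373 K/W
Q = ΔT/ΣR = (339.7 K − 290.5 K)/0.02373 = 2070 W

Q = 2.07 kW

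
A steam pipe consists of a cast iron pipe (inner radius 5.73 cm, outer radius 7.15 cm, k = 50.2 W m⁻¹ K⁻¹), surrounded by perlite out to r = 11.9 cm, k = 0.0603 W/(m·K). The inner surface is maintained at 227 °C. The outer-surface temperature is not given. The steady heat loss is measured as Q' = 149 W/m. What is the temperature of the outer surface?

Series resistances:
  R'_cast iron = ln(0.0715/0.0573)/(2πk) = 0.2214/(2π·50.2) = 7.019×10^-4 m·K/W
  R'_perlite = ln(0.119/0.0715)/(2πk) = 0.5094/(2π·0.0603) = 1.345 m·K/W
ΣR = 1.345 m·K/W
ΔT = Q'·ΣR = 149 × 1.345 = 200.4 K
Heat flows outward, so T_out = T_in − ΔT = 227 − 200.4 = 26.6 °C

T_out = 26.6 °C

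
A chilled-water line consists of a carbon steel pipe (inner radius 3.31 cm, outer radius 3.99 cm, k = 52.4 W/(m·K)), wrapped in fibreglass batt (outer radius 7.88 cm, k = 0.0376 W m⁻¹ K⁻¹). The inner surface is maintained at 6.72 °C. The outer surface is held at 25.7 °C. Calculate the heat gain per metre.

Resistance network (inner→outer):
  R'_carbon steel = ln(0.0399/0.0331)/(2πk) = 0.1868/(2π·52.4) = 5.675×10^-4 m·K/W
  R'_fibreglass batt = ln(0.0788/0.0399)/(2πk) = 0.6805/(2π·0.0376) = 2.881 m·K/W
ΣR = 5.675×10^-4 + 2.881 = 2.882 m·K/W
Q' = ΔT/ΣR = (6.72 °C − 25.7 °C)/2.882 = -6.59 W/m
(Negative Q' ⇒ heat flows inward; heat gain = 6.59 W/m.)

Q' = 6.59 W/m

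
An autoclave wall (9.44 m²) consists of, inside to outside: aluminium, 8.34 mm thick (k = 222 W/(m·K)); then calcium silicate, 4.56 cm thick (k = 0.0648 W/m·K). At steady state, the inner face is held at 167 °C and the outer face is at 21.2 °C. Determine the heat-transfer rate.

Q = 1960 W

Resistance network (inner→outer):
  R_aluminium = L/(kA) = 0.00834/(222·9.44) = 3.980×10^-6 K/W
  R_calcium silicate = L/(kA) = 0.0456/(0.0648·9.44) = 0.07454 K/W
ΣR = 3.980×10^-6 + 0.07454 = 0.07454 K/W
Q = ΔT/ΣR = (167 °C − 21.2 °C)/0.07454 = 1960 W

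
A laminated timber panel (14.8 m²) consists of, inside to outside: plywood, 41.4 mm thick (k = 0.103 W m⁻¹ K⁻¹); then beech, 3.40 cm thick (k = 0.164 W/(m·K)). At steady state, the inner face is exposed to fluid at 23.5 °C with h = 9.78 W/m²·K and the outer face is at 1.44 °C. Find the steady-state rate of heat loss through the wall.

Q = 459 W

Series thermal resistances, inner to outer:
  R_conv,in = 1/(hA) = 1/(9.78·14.8) = 0.006909 K/W
  R_plywood = L/(kA) = 0.0414/(0.103·14.8) = 0.02716 K/W
  R_beech = L/(kA) = 0.0340/(0.164·14.8) = 0.01401 K/W
ΣR = 0.006909 + 0.02716 + 0.01401 = 0.04808 K/W
Q = ΔT/ΣR = (23.5 °C − 1.44 °C)/0.04808 = 459 W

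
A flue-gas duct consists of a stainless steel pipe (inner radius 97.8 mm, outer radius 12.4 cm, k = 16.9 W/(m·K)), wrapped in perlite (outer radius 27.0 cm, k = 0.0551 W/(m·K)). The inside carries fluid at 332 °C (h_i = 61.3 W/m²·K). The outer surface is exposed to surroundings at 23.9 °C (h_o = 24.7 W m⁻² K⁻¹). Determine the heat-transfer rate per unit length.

Q' = 134 W/m

Treat each layer as a resistance in series:
  R'_conv,in = 1/(2πr h) = 1/(2π·0.0978·61.3) = 0.02655 m·K/W
  R'_stainless steel = ln(0.124/0.0978)/(2πk) = 0.2374/(2π·16.9) = 0.002235 m·K/W
  R'_perlite = ln(0.270/0.124)/(2πk) = 0.7781/(2π·0.0551) = 2.248 m·K/W
  R'_conv,out = 1/(2πr h) = 1/(2π·0.270·24.7) = 0.02386 m·K/W
ΣR = 0.02655 + 0.002235 + 2.248 + 0.02386 = 2.301 m·K/W
Q' = ΔT/ΣR = (332 °C − 23.9 °C)/2.301 = 134 W/m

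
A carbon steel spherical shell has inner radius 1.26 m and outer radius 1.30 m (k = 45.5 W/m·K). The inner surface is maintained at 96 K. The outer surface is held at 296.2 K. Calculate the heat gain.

Q = 4690 kW

Q = 4πk·ΔT/(1/r₁ − 1/r₂) = 4π × 45.5 × 200.2 / (1/1.26 − 1/1.30) = 4.69×10^6 W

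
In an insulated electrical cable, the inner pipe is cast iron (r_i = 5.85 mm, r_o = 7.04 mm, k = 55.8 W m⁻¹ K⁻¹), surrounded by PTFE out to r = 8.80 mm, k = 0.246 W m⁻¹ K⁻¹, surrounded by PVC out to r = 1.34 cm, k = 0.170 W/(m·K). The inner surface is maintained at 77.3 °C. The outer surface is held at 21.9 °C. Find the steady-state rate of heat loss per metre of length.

Resistance network (inner→outer):
  R'_cast iron = ln(0.00704/0.00585)/(2πk) = 0.1852/(2π·55.8) = 5.281×10^-4 m·K/W
  R'_PTFE = ln(0.00880/0.00704)/(2πk) = 0.2231/(2π·0.246) = 0.1444 m·K/W
  R'_PVC = ln(0.0134/0.00880)/(2πk) = 0.4205/(2π·0.170) = 0.3937 m·K/W
ΣR = 5.281×10^-4 + 0.1444 + 0.3937 = 0.5386 m·K/W
Q' = ΔT/ΣR = (77.3 °C − 21.9 °C)/0.5386 = 103 W/m

Q' = 103 W/m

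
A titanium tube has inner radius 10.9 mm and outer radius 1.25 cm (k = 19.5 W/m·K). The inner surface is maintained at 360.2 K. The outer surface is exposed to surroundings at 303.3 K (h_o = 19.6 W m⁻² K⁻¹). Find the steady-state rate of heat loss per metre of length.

Series thermal resistances, inner to outer:
  R'_titanium = ln(0.0125/0.0109)/(2πk) = 0.1370/(2π·19.5) = 0.001118 m·K/W
  R'_conv,out = 1/(2πr h) = 1/(2π·0.0125·19.6) = 0.6496 m·K/W
ΣR = 0.001118 + 0.6496 = 0.6507 m·K/W
Q' = ΔT/ΣR = (360.2 K − 303.3 K)/0.6507 = 87.4 W/m

Q' = 87.4 W/m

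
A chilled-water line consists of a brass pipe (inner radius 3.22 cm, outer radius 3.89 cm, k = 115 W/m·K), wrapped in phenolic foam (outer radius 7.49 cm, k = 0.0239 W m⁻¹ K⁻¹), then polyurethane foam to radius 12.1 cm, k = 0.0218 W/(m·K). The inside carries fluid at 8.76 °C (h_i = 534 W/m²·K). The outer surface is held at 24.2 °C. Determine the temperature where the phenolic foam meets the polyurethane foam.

Series thermal resistances, inner to outer:
  R'_conv,in = 1/(2πr h) = 1/(2π·0.0322·534) = 0.009256 m·K/W
  R'_brass = ln(0.0389/0.0322)/(2πk) = 0.1890/(2π·115) = 2.616×10^-4 m·K/W
  R'_phenolic foam = ln(0.0749/0.0389)/(2πk) = 0.6552/(2π·0.0239) = 4.363 m·K/W
  R'_polyurethane foam = ln(0.121/0.0749)/(2πk) = 0.4796/(2π·0.0218) = 3.502 m·K/W
ΣR = 0.009256 + 2.616×10^-4 + 4.363 + 3.502 = 7.875 m·K/W
Q' = ΔT/ΣR = (8.76 °C − 24.2 °C)/7.875 = -1.961 W/m
From the inner boundary to the phenolic foam/polyurethane foam interface, ΣR_partial = 4.373 m·K/W.
T_interface = T_in − Q'·ΣR_partial = 8.76 °C − (-1.961)(4.373) = 17.3 °C

T = 17.3 °C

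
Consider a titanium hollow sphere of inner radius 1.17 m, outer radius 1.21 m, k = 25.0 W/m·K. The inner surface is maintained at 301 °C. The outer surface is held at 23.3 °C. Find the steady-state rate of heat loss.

Q = 3090 kW

Q = 4πk·ΔT/(1/r₁ − 1/r₂) = 4π × 25.0 × 277.7 / (1/1.17 − 1/1.21) = 3.09×10^6 W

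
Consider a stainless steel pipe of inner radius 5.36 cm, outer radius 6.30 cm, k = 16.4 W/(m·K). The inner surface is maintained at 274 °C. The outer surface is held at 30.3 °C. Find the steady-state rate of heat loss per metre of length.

Q' = 155 kW/m

Q' = 2πk·ΔT/ln(r₂/r₁) = 2π × 16.4 × 243.7 / ln(0.0630/0.0536) = 1.55×10^5 W/m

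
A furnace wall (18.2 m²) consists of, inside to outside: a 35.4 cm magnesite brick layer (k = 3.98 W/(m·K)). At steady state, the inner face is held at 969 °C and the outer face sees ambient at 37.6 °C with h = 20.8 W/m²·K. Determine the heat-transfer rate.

Treat each layer as a resistance in series:
  R_magnesite brick = L/(kA) = 0.354/(3.98·18.2) = 0.004887 K/W
  R_conv,out = 1/(hA) = 1/(20.8·18.2) = 0.002642 K/W
ΣR = 0.004887 + 0.002642 = 0.007529 K/W
Q = ΔT/ΣR = (969 °C − 37.6 °C)/0.007529 = 1.24×10^5 W

Q = 124 kW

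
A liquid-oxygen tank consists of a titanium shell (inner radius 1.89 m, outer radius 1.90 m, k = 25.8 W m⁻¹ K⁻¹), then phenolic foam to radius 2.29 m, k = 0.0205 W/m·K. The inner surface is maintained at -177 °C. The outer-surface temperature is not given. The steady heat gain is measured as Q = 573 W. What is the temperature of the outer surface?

T_out = 22.4 °C

Sum the resistances:
  R_titanium = (1/1.89 − 1/1.90)/(4πk) = 0.002785/(4π·25.8) = 8.589×10^-6 K/W
  R_phenolic foam = (1/1.90 − 1/2.29)/(4πk) = 0.08963/(4π·0.0205) = 0.3479 K/W
ΣR = 0.3480 K/W
ΔT = Q·ΣR = 573 × 0.3480 = 199.4 K
Heat flows inward, so T_out = T_in + ΔT = -177 + 199.4 = 22.4 °C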